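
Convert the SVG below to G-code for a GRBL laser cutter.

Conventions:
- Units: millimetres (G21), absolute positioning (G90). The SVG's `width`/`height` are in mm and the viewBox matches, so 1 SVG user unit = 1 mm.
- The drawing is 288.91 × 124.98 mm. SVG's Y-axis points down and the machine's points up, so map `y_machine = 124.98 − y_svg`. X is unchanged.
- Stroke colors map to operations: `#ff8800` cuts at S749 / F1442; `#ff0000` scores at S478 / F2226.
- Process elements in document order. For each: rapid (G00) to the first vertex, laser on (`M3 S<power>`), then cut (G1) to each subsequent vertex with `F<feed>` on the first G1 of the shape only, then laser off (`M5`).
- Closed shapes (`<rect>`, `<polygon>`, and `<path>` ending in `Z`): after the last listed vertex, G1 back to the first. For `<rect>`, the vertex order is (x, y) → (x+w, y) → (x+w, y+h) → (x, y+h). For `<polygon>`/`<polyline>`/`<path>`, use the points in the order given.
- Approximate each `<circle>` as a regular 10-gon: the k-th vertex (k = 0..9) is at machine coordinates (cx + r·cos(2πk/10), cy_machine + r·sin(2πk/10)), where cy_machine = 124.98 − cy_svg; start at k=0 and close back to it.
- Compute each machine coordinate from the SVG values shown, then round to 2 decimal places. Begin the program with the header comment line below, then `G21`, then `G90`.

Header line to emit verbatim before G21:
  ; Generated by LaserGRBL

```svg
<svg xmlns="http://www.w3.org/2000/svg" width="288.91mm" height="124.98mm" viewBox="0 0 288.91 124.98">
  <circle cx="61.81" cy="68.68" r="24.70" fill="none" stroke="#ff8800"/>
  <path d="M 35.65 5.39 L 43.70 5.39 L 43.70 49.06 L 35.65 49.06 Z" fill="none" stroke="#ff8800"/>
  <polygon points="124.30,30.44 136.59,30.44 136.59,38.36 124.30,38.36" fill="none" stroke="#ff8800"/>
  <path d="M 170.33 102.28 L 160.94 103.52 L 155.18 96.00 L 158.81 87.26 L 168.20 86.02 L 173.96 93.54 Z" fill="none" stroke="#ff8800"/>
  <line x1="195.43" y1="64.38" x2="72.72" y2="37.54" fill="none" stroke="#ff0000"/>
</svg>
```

; Generated by LaserGRBL
G21
G90
G00 X86.51 Y56.30
M3 S749
G1 X81.79 Y70.82 F1442
G1 X69.44 Y79.79
G1 X54.18 Y79.79
G1 X41.83 Y70.82
G1 X37.11 Y56.30
G1 X41.83 Y41.78
G1 X54.18 Y32.81
G1 X69.44 Y32.81
G1 X81.79 Y41.78
G1 X86.51 Y56.30
M5
G00 X35.65 Y119.59
M3 S749
G1 X43.70 Y119.59 F1442
G1 X43.70 Y75.92
G1 X35.65 Y75.92
G1 X35.65 Y119.59
M5
G00 X124.30 Y94.54
M3 S749
G1 X136.59 Y94.54 F1442
G1 X136.59 Y86.62
G1 X124.30 Y86.62
G1 X124.30 Y94.54
M5
G00 X170.33 Y22.70
M3 S749
G1 X160.94 Y21.46 F1442
G1 X155.18 Y28.98
G1 X158.81 Y37.72
G1 X168.20 Y38.96
G1 X173.96 Y31.44
G1 X170.33 Y22.70
M5
G00 X195.43 Y60.60
M3 S478
G1 X72.72 Y87.44 F2226
M5

viewBox `0 0 288.91 124.98` with mm width/height → 1 unit = 1 mm. Flip: y_m = 124.98 − y_svg.

**Shape 1** — `<circle>` circle, stroke `#ff8800` → cut (S749, F1442). Machine vertices: (86.51,56.30) → (81.79,70.82) → (69.44,79.79) → (54.18,79.79) → (41.83,70.82) → (37.11,56.30) → (41.83,41.78) → (54.18,32.81) → (69.44,32.81) → (81.79,41.78) → (86.51,56.30). Closed: final G1 returns to the first vertex.

**Shape 2** — `<path>` rectangle, stroke `#ff8800` → cut (S749, F1442). Machine vertices: (35.65,119.59) → (43.70,119.59) → (43.70,75.92) → (35.65,75.92) → (35.65,119.59). Closed: final G1 returns to the first vertex.

**Shape 3** — `<polygon>` rectangle, stroke `#ff8800` → cut (S749, F1442). Machine vertices: (124.30,94.54) → (136.59,94.54) → (136.59,86.62) → (124.30,86.62) → (124.30,94.54). Closed: final G1 returns to the first vertex.

**Shape 4** — `<path>` regular polygon, stroke `#ff8800` → cut (S749, F1442). Machine vertices: (170.33,22.70) → (160.94,21.46) → (155.18,28.98) → (158.81,37.72) → (168.20,38.96) → (173.96,31.44) → (170.33,22.70). Closed: final G1 returns to the first vertex.

**Shape 5** — `<line>` line segment, stroke `#ff0000` → score (S478, F2226). Machine vertices: (195.43,60.60) → (72.72,87.44). Open path.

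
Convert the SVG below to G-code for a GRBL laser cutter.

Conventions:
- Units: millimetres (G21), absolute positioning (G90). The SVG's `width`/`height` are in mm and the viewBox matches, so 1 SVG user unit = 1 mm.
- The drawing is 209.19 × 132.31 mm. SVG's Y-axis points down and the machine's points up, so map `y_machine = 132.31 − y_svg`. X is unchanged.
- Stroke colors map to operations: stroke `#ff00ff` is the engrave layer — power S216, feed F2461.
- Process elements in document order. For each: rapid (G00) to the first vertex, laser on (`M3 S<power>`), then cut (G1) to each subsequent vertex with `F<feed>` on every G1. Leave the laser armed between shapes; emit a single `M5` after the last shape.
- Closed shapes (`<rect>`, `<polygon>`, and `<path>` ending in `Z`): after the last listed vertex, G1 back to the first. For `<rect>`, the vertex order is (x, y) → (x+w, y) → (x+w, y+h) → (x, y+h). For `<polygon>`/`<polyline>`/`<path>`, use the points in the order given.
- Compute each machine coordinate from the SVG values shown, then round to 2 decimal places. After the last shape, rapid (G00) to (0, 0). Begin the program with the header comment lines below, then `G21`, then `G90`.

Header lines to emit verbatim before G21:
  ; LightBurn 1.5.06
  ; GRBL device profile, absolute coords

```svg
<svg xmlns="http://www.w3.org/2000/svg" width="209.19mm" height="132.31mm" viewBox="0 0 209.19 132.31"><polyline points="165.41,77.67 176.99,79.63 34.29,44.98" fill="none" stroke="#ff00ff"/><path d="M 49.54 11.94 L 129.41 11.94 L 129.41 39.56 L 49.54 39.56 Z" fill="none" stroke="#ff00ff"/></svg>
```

; LightBurn 1.5.06
; GRBL device profile, absolute coords
G21
G90
G00 X165.41 Y54.64
M3 S216
G1 X176.99 Y52.68 F2461
G1 X34.29 Y87.33 F2461
G00 X49.54 Y120.37
M3 S216
G1 X129.41 Y120.37 F2461
G1 X129.41 Y92.75 F2461
G1 X49.54 Y92.75 F2461
G1 X49.54 Y120.37 F2461
M5
G00 X0.00 Y0.00

viewBox `0 0 209.19 132.31` with mm width/height → 1 unit = 1 mm. Flip: y_m = 132.31 − y_svg.

**Shape 1** — `<polyline>` open polyline, stroke `#ff00ff` → engrave (S216, F2461). Machine vertices: (165.41,54.64) → (176.99,52.68) → (34.29,87.33). Open path.

**Shape 2** — `<path>` rectangle, stroke `#ff00ff` → engrave (S216, F2461). Machine vertices: (49.54,120.37) → (129.41,120.37) → (129.41,92.75) → (49.54,92.75) → (49.54,120.37). Closed: final G1 returns to the first vertex.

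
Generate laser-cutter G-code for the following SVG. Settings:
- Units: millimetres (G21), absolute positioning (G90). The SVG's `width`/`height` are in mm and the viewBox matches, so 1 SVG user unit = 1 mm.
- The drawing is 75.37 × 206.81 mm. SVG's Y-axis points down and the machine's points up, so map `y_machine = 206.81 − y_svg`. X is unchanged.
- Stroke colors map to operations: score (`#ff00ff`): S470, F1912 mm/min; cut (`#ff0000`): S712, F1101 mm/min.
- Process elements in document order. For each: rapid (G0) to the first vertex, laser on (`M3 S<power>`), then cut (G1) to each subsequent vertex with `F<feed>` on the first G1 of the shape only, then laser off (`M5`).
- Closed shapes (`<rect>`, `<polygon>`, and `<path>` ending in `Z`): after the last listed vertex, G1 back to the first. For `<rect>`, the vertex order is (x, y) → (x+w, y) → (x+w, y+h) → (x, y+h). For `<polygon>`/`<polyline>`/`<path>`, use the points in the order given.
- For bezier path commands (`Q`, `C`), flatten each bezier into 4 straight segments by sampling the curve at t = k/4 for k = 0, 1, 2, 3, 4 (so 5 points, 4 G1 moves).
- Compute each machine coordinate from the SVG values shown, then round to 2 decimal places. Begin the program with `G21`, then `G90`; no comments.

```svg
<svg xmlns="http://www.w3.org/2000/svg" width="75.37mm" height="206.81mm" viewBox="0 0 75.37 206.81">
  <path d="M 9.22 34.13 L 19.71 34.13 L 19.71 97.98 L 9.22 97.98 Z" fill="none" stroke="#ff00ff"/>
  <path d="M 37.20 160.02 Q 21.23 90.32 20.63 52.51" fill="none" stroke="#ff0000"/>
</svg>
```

Since the viewBox matches the mm dimensions, user units are millimetres directly. The only transform is the Y-flip y_m = 206.81 − y_svg.

Shape 1 is a rectangle drawn with `<path>`. Its stroke #ff00ff means score at S470, F1912. After flipping Y the toolpath is (9.22,172.68) → (19.71,172.68) → (19.71,108.83) → (9.22,108.83) → (9.22,172.68), returning to the start.

Shape 2 is a quadratic bezier drawn with `<path>`. Its stroke #ff0000 means cut at S712, F1101. After flipping Y the toolpath is (37.20,46.79) → (30.18,79.65) → (25.07,108.52) → (21.89,133.40) → (20.63,154.30).

G21
G90
G0 X9.22 Y172.68
M3 S470
G1 X19.71 Y172.68 F1912
G1 X19.71 Y108.83
G1 X9.22 Y108.83
G1 X9.22 Y172.68
M5
G0 X37.20 Y46.79
M3 S712
G1 X30.18 Y79.65 F1101
G1 X25.07 Y108.52
G1 X21.89 Y133.40
G1 X20.63 Y154.30
M5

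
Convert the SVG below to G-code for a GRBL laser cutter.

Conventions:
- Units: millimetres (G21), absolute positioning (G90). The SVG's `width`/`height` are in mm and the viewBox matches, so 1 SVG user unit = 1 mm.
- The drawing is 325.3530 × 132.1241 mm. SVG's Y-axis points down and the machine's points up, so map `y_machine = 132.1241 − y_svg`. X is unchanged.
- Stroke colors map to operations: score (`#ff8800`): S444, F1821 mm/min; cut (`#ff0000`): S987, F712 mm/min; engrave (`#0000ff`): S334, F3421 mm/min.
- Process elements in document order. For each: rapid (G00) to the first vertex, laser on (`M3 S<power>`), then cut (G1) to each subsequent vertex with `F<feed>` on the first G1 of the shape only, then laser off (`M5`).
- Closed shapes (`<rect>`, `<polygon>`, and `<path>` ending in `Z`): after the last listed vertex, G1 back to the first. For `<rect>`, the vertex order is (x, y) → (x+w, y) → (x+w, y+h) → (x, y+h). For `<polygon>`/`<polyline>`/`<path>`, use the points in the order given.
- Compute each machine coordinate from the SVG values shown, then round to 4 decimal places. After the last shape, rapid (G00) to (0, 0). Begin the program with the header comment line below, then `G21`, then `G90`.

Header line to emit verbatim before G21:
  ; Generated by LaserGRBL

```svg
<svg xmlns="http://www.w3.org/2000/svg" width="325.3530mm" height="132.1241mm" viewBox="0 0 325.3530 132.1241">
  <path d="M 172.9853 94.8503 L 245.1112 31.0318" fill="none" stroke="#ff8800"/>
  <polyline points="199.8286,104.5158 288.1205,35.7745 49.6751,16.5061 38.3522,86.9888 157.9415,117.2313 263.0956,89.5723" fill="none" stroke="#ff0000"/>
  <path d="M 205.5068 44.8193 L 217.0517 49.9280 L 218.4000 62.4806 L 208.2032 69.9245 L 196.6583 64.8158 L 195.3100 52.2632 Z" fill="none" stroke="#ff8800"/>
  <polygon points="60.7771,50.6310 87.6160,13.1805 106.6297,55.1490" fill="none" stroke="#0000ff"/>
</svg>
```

1 u = 1 mm; y_m = 132.1241 − y.

[1] `<path>` line segment, #ff8800→score S444 F1821: (172.9853,37.2738) → (245.1112,101.0923)

[2] `<polyline>` open polyline, #ff0000→cut S987 F712: (199.8286,27.6083) → (288.1205,96.3496) → (49.6751,115.6180) → (38.3522,45.1353) → (157.9415,14.8928) → (263.0956,42.5518)

[3] `<path>` regular polygon, #ff8800→score S444 F1821: (205.5068,87.3048) → (217.0517,82.1961) → (218.4000,69.6435) → (208.2032,62.1996) → (196.6583,67.3083) → (195.3100,79.8609) → (205.5068,87.3048) (closed)

[4] `<polygon>` regular polygon, #0000ff→engrave S334 F3421: (60.7771,81.4931) → (87.6160,118.9436) → (106.6297,76.9751) → (60.7771,81.4931) (closed)

; Generated by LaserGRBL
G21
G90
G00 X172.9853 Y37.2738
M3 S444
G1 X245.1112 Y101.0923 F1821
M5
G00 X199.8286 Y27.6083
M3 S987
G1 X288.1205 Y96.3496 F712
G1 X49.6751 Y115.6180
G1 X38.3522 Y45.1353
G1 X157.9415 Y14.8928
G1 X263.0956 Y42.5518
M5
G00 X205.5068 Y87.3048
M3 S444
G1 X217.0517 Y82.1961 F1821
G1 X218.4000 Y69.6435
G1 X208.2032 Y62.1996
G1 X196.6583 Y67.3083
G1 X195.3100 Y79.8609
G1 X205.5068 Y87.3048
M5
G00 X60.7771 Y81.4931
M3 S334
G1 X87.6160 Y118.9436 F3421
G1 X106.6297 Y76.9751
G1 X60.7771 Y81.4931
M5
G00 X0.0000 Y0.0000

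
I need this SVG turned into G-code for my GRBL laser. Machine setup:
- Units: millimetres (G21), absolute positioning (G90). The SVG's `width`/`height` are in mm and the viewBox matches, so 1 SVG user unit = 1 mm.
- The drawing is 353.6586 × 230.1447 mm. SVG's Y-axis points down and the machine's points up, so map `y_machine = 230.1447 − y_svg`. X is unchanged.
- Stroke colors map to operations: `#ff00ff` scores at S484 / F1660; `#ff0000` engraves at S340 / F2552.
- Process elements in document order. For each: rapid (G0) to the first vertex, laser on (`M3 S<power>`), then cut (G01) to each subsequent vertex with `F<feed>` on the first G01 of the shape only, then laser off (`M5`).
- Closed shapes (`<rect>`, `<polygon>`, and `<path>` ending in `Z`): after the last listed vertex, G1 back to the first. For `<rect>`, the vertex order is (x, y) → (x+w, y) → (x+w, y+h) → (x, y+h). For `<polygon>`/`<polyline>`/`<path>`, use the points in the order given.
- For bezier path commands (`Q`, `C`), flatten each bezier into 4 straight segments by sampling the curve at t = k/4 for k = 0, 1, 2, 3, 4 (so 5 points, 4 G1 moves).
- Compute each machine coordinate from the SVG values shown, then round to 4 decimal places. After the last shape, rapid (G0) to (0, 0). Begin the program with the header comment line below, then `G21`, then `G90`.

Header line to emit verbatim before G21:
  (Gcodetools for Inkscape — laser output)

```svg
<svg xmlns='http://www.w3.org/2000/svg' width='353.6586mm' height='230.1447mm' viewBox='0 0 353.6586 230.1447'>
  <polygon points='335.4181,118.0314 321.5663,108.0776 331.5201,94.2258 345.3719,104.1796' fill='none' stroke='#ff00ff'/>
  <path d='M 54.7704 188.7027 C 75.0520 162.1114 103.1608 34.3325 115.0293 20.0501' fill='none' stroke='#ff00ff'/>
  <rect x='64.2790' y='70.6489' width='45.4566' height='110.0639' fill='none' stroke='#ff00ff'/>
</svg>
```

(Gcodetools for Inkscape — laser output)
G21
G90
G0 X335.4181 Y112.1133
M3 S484
G01 X321.5663 Y122.0671 F1660
G01 X331.5201 Y135.9189
G01 X345.3719 Y125.9651
G01 X335.4181 Y112.1133
M5
G0 X54.7704 Y41.4420
M3 S484
G01 X71.0731 Y77.0037 F1660
G01 X88.0548 Y130.3841
G01 X103.4589 Y181.4566
G01 X115.0293 Y210.0946
M5
G0 X64.2790 Y159.4958
M3 S484
G01 X109.7356 Y159.4958 F1660
G01 X109.7356 Y49.4319
G01 X64.2790 Y49.4319
G01 X64.2790 Y159.4958
M5
G0 X0.0000 Y0.0000

viewBox `0 0 353.6586 230.1447` with mm width/height → 1 unit = 1 mm. Flip: y_m = 230.1447 − y_svg.

**Shape 1** — `<polygon>` regular polygon, stroke `#ff00ff` → score (S484, F1660). Machine vertices: (335.4181,112.1133) → (321.5663,122.0671) → (331.5201,135.9189) → (345.3719,125.9651) → (335.4181,112.1133). Closed: final G1 returns to the first vertex.

**Shape 2** — `<path>` cubic bezier, stroke `#ff00ff` → score (S484, F1660). Control points (SVG): P0=(54.7704,188.7027), P1=(75.0520,162.1114), P2=(103.1608,34.3325), P3=(115.0293,20.0501); sampled at t=k/4. Machine vertices: (54.7704,41.4420) → (71.0731,77.0037) → (88.0548,130.3841) → (103.4589,181.4566) → (115.0293,210.0946). Open path.

**Shape 3** — `<rect>` rectangle, stroke `#ff00ff` → score (S484, F1660). Machine vertices: (64.2790,159.4958) → (109.7356,159.4958) → (109.7356,49.4319) → (64.2790,49.4319) → (64.2790,159.4958). Closed: final G1 returns to the first vertex.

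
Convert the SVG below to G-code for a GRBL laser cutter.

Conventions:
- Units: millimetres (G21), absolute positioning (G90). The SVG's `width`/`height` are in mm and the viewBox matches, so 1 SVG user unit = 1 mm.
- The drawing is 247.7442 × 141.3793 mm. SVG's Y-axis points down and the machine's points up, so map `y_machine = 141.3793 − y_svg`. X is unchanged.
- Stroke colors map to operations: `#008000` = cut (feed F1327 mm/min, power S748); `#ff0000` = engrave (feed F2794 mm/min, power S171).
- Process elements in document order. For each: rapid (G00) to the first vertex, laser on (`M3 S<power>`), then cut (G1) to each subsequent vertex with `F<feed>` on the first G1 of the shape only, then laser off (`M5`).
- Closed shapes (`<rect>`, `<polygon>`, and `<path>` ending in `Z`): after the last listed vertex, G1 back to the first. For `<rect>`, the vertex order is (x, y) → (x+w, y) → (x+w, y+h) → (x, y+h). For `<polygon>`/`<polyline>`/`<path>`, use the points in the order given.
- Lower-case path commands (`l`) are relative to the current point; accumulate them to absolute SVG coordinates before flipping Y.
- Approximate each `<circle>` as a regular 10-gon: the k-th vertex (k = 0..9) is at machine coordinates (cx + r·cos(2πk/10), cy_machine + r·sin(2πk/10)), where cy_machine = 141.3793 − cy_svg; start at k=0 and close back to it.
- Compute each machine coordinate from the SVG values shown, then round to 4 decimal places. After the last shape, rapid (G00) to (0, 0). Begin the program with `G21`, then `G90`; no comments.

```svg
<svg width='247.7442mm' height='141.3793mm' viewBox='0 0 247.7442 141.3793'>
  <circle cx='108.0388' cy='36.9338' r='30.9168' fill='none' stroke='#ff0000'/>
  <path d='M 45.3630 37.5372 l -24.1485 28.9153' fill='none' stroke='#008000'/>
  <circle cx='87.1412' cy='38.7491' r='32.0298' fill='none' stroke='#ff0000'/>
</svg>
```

G21
G90
G00 X138.9556 Y104.4455
M3 S171
G1 X133.0510 Y122.6179 F2794
G1 X117.5926 Y133.8491
G1 X98.4850 Y133.8491
G1 X83.0266 Y122.6179
G1 X77.1220 Y104.4455
G1 X83.0266 Y86.2731
G1 X98.4850 Y75.0419
G1 X117.5926 Y75.0419
G1 X133.0510 Y86.2731
G1 X138.9556 Y104.4455
M5
G00 X45.3630 Y103.8421
M3 S748
G1 X21.2145 Y74.9268 F1327
M5
G00 X119.1710 Y102.6302
M3 S171
G1 X113.0539 Y121.4568 F2794
G1 X97.0390 Y133.0924
G1 X77.2434 Y133.0924
G1 X61.2285 Y121.4568
G1 X55.1114 Y102.6302
G1 X61.2285 Y83.8036
G1 X77.2434 Y72.1680
G1 X97.0390 Y72.1680
G1 X113.0539 Y83.8036
G1 X119.1710 Y102.6302
M5
G00 X0.0000 Y0.0000

Since the viewBox matches the mm dimensions, user units are millimetres directly. The only transform is the Y-flip y_m = 141.3793 − y_svg.

Shape 1 is a circle drawn with `<circle>`. Its stroke #ff0000 means engrave at S171, F2794. After flipping Y the toolpath is (138.9556,104.4455) → (133.0510,122.6179) → (117.5926,133.8491) → (98.4850,133.8491) → (83.0266,122.6179) → (77.1220,104.4455) → (83.0266,86.2731) → (98.4850,75.0419) → (117.5926,75.0419) → (133.0510,86.2731) → (138.9556,104.4455), returning to the start.

Shape 2 is a line segment drawn with `<path>`. Its stroke #008000 means cut at S748, F1327. After flipping Y the toolpath is (45.3630,103.8421) → (21.2145,74.9268).

Shape 3 is a circle drawn with `<circle>`. Its stroke #ff0000 means engrave at S171, F2794. After flipping Y the toolpath is (119.1710,102.6302) → (113.0539,121.4568) → (97.0390,133.0924) → (77.2434,133.0924) → (61.2285,121.4568) → (55.1114,102.6302) → (61.2285,83.8036) → (77.2434,72.1680) → (97.0390,72.1680) → (113.0539,83.8036) → (119.1710,102.6302), returning to the start.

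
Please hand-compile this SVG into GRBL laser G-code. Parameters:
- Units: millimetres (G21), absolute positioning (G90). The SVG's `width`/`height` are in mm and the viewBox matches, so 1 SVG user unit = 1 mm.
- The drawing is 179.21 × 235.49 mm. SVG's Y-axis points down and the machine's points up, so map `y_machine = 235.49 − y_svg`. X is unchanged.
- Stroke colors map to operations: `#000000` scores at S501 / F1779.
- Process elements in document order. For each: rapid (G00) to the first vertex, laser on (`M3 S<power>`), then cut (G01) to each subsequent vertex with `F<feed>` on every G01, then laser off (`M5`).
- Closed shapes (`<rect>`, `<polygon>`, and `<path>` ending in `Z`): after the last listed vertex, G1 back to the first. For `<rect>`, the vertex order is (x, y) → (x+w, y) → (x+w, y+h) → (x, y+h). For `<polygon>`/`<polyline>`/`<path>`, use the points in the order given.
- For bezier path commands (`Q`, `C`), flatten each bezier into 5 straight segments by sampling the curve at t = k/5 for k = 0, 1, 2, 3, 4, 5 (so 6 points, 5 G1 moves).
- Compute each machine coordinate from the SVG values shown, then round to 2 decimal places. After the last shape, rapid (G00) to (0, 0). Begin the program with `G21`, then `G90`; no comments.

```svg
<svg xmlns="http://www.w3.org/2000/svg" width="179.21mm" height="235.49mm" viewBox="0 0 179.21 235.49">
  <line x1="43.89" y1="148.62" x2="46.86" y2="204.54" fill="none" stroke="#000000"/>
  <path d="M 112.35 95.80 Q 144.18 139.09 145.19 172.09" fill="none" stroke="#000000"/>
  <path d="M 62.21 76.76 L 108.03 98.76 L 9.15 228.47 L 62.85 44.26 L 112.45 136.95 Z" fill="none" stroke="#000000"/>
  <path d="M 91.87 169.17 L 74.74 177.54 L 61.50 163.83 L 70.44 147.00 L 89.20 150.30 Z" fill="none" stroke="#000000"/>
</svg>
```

viewBox `0 0 179.21 235.49` with mm width/height → 1 unit = 1 mm. Flip: y_m = 235.49 − y_svg.

**Shape 1** — `<line>` line segment, stroke `#000000` → score (S501, F1779). Machine vertices: (43.89,86.87) → (46.86,30.95). Open path.

**Shape 2** — `<path>` quadratic bezier, stroke `#000000` → score (S501, F1779). Control points (SVG): P0=(112.35,95.80), P1=(144.18,139.09), P2=(145.19,172.09); sampled at t=k/5. Machine vertices: (112.35,139.69) → (123.85,122.79) → (132.88,106.70) → (139.45,91.45) → (143.55,77.01) → (145.19,63.40). Open path.

**Shape 3** — `<path>` closed polygon, stroke `#000000` → score (S501, F1779). Machine vertices: (62.21,158.73) → (108.03,136.73) → (9.15,7.02) → (62.85,191.23) → (112.45,98.54) → (62.21,158.73). Closed: final G1 returns to the first vertex.

**Shape 4** — `<path>` regular polygon, stroke `#000000` → score (S501, F1779). Machine vertices: (91.87,66.32) → (74.74,57.95) → (61.50,71.66) → (70.44,88.49) → (89.20,85.19) → (91.87,66.32). Closed: final G1 returns to the first vertex.

G21
G90
G00 X43.89 Y86.87
M3 S501
G01 X46.86 Y30.95 F1779
M5
G00 X112.35 Y139.69
M3 S501
G01 X123.85 Y122.79 F1779
G01 X132.88 Y106.70 F1779
G01 X139.45 Y91.45 F1779
G01 X143.55 Y77.01 F1779
G01 X145.19 Y63.40 F1779
M5
G00 X62.21 Y158.73
M3 S501
G01 X108.03 Y136.73 F1779
G01 X9.15 Y7.02 F1779
G01 X62.85 Y191.23 F1779
G01 X112.45 Y98.54 F1779
G01 X62.21 Y158.73 F1779
M5
G00 X91.87 Y66.32
M3 S501
G01 X74.74 Y57.95 F1779
G01 X61.50 Y71.66 F1779
G01 X70.44 Y88.49 F1779
G01 X89.20 Y85.19 F1779
G01 X91.87 Y66.32 F1779
M5
G00 X0.00 Y0.00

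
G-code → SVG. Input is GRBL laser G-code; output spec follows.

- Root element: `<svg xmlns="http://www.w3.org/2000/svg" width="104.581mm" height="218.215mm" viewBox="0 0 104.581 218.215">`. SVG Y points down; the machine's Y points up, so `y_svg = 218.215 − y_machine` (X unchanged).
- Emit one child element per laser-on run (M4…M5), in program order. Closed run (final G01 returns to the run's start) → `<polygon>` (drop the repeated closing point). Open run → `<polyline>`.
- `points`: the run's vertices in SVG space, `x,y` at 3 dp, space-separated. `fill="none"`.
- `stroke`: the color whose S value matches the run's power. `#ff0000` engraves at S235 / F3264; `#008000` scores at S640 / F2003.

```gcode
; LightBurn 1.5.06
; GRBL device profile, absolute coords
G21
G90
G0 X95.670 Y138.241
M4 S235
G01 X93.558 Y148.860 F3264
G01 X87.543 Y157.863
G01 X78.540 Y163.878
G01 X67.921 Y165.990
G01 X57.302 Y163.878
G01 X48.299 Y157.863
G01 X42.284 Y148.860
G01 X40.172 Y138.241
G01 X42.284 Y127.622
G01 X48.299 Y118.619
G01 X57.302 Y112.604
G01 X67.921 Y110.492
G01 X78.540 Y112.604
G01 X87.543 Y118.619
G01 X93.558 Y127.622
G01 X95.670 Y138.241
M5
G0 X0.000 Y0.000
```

<svg xmlns="http://www.w3.org/2000/svg" width="104.581mm" height="218.215mm" viewBox="0 0 104.581 218.215">
  <polygon points="95.670,79.974 93.558,69.355 87.543,60.352 78.540,54.337 67.921,52.225 57.302,54.337 48.299,60.352 42.284,69.355 40.172,79.974 42.284,90.593 48.299,99.596 57.302,105.611 67.921,107.723 78.540,105.611 87.543,99.596 93.558,90.593" fill="none" stroke="#ff0000"/>
</svg>

Machine Y-up, SVG Y-down with viewBox height 218.215, so y_svg = 218.215 − y_machine; X carries over. Every run uses S235, so all elements get stroke `#ff0000` (engrave).

Run 1: The run returns to its start, so emit a `<polygon>` with points (Y-flipped): 95.670,79.974 93.558,69.355 87.543,60.352 78.540,54.337 67.921,52.225 57.302,54.337 48.299,60.352 42.284,69.355 40.172,79.974 42.284,90.593 48.299,99.596 57.302,105.611 67.921,107.723 78.540,105.611 87.543,99.596 93.558,90.593.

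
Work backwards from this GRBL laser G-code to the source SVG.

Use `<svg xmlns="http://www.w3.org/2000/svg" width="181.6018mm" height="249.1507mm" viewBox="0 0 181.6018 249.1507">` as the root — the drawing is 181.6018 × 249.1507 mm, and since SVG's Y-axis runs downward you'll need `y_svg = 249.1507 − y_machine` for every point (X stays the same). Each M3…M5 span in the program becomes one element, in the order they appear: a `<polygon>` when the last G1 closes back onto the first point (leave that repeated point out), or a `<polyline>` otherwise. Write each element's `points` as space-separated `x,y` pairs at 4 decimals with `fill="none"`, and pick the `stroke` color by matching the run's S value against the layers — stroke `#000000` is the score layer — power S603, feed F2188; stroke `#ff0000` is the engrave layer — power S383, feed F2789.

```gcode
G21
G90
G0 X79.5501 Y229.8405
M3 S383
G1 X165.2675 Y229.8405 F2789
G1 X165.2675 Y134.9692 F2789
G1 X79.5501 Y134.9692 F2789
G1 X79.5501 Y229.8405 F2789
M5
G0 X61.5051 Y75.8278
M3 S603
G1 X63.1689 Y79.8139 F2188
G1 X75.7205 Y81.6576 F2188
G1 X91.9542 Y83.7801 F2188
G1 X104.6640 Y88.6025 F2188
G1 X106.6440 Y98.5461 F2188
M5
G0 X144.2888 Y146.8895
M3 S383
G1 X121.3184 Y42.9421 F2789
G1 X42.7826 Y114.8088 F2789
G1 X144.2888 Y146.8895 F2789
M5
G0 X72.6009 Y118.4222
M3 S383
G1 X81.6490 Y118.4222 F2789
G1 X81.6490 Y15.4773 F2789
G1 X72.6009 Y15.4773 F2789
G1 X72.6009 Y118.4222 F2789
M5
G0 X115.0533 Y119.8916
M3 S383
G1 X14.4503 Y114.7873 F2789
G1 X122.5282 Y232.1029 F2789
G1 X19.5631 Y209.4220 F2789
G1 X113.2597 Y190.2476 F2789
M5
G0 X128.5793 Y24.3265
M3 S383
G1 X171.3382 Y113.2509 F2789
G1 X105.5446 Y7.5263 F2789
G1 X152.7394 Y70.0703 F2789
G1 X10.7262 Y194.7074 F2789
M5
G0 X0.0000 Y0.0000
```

Each laser-on run becomes one SVG element. Flip Y back into SVG space with y_svg = 249.1507 − y_machine.

Run 1: S383 ⇒ engrave layer `#ff0000`. The run returns to its start, so emit a `<polygon>` with points (Y-flipped): 79.5501,19.3102 165.2675,19.3102 165.2675,114.1815 79.5501,114.1815.

Run 2: S603 ⇒ score layer `#000000`. The run is open, so emit a `<polyline>` with points (Y-flipped): 61.5051,173.3229 63.1689,169.3368 75.7205,167.4931 91.9542,165.3706 104.6640,160.5482 106.6440,150.6046.

Run 3: the run's S383 means `#ff0000` (engrave). The run returns to its start, so emit a `<polygon>` with points (Y-flipped): 144.2888,102.2612 121.3184,206.2086 42.7826,134.3419.

Run 4: power S383 maps to stroke `#ff0000` (engrave). The run returns to its start, so emit a `<polygon>` with points (Y-flipped): 72.6009,130.7285 81.6490,130.7285 81.6490,233.6734 72.6009,233.6734.

Run 5: power S383 maps to stroke `#ff0000` (engrave). The run is open, so emit a `<polyline>` with points (Y-flipped): 115.0533,129.2591 14.4503,134.3634 122.5282,17.0478 19.5631,39.7287 113.2597,58.9031.

Run 6: S383 ⇒ engrave layer `#ff0000`. The run is open, so emit a `<polyline>` with points (Y-flipped): 128.5793,224.8242 171.3382,135.8998 105.5446,241.6244 152.7394,179.0804 10.7262,54.4433.

<svg xmlns="http://www.w3.org/2000/svg" width="181.6018mm" height="249.1507mm" viewBox="0 0 181.6018 249.1507">
  <polygon points="79.5501,19.3102 165.2675,19.3102 165.2675,114.1815 79.5501,114.1815" fill="none" stroke="#ff0000"/>
  <polyline points="61.5051,173.3229 63.1689,169.3368 75.7205,167.4931 91.9542,165.3706 104.6640,160.5482 106.6440,150.6046" fill="none" stroke="#000000"/>
  <polygon points="144.2888,102.2612 121.3184,206.2086 42.7826,134.3419" fill="none" stroke="#ff0000"/>
  <polygon points="72.6009,130.7285 81.6490,130.7285 81.6490,233.6734 72.6009,233.6734" fill="none" stroke="#ff0000"/>
  <polyline points="115.0533,129.2591 14.4503,134.3634 122.5282,17.0478 19.5631,39.7287 113.2597,58.9031" fill="none" stroke="#ff0000"/>
  <polyline points="128.5793,224.8242 171.3382,135.8998 105.5446,241.6244 152.7394,179.0804 10.7262,54.4433" fill="none" stroke="#ff0000"/>
</svg>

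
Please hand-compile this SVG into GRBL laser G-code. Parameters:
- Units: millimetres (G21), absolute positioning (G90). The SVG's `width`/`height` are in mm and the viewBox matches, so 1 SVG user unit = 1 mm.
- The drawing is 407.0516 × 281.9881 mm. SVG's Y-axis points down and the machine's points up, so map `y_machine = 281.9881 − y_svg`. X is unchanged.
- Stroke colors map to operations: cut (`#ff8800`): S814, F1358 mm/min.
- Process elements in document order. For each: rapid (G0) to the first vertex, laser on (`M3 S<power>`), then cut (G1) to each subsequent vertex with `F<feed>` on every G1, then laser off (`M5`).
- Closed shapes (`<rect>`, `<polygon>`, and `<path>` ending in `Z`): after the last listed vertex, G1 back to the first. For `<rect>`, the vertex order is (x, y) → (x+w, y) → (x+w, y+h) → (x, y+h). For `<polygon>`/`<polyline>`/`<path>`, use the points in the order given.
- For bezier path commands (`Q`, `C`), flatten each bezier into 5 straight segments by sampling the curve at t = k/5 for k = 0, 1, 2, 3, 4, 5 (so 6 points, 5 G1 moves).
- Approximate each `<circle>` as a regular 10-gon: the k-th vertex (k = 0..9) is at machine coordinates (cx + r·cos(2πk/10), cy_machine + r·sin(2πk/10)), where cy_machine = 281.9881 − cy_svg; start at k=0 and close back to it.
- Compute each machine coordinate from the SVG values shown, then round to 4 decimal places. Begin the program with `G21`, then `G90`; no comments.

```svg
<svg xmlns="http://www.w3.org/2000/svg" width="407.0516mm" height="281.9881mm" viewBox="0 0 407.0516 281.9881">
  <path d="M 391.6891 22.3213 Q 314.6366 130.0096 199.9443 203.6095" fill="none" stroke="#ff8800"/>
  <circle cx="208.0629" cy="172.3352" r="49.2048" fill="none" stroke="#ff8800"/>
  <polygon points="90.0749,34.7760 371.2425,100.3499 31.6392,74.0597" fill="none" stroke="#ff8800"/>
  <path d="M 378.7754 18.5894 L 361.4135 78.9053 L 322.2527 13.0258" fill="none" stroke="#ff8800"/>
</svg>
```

G21
G90
G0 X391.6891 Y259.6668
M3 S814
G1 X359.3625 Y217.9550 F1358
G1 X324.0247 Y178.9703 F1358
G1 X285.6758 Y142.7127 F1358
G1 X244.3156 Y109.1821 F1358
G1 X199.9443 Y78.3786 F1358
M5
G0 X257.2677 Y109.6529
M3 S814
G1 X247.8704 Y138.5748 F1358
G1 X223.2680 Y156.4494 F1358
G1 X192.8578 Y156.4494 F1358
G1 X168.2554 Y138.5748 F1358
G1 X158.8581 Y109.6529 F1358
G1 X168.2554 Y80.7310 F1358
G1 X192.8578 Y62.8564 F1358
G1 X223.2680 Y62.8564 F1358
G1 X247.8704 Y80.7310 F1358
G1 X257.2677 Y109.6529 F1358
M5
G0 X90.0749 Y247.2121
M3 S814
G1 X371.2425 Y181.6382 F1358
G1 X31.6392 Y207.9284 F1358
G1 X90.0749 Y247.2121 F1358
M5
G0 X378.7754 Y263.3987
M3 S814
G1 X361.4135 Y203.0828 F1358
G1 X322.2527 Y268.9623 F1358
M5

Since the viewBox matches the mm dimensions, user units are millimetres directly. The only transform is the Y-flip y_m = 281.9881 − y_svg.

Shape 1 is a quadratic bezier drawn with `<path>`. Its stroke #ff8800 means cut at S814, F1358. After flipping Y the toolpath is (391.6891,259.6668) → (359.3625,217.9550) → (324.0247,178.9703) → (285.6758,142.7127) → (244.3156,109.1821) → (199.9443,78.3786).

Shape 2 is a circle drawn with `<circle>`. Its stroke #ff8800 means cut at S814, F1358. After flipping Y the toolpath is (257.2677,109.6529) → (247.8704,138.5748) → (223.2680,156.4494) → (192.8578,156.4494) → (168.2554,138.5748) → (158.8581,109.6529) → (168.2554,80.7310) → (192.8578,62.8564) → (223.2680,62.8564) → (247.8704,80.7310) → (257.2677,109.6529), returning to the start.

Shape 3 is a closed polygon drawn with `<polygon>`. Its stroke #ff8800 means cut at S814, F1358. After flipping Y the toolpath is (90.0749,247.2121) → (371.2425,181.6382) → (31.6392,207.9284) → (90.0749,247.2121), returning to the start.

Shape 4 is a open polyline drawn with `<path>`. Its stroke #ff8800 means cut at S814, F1358. After flipping Y the toolpath is (378.7754,263.3987) → (361.4135,203.0828) → (322.2527,268.9623).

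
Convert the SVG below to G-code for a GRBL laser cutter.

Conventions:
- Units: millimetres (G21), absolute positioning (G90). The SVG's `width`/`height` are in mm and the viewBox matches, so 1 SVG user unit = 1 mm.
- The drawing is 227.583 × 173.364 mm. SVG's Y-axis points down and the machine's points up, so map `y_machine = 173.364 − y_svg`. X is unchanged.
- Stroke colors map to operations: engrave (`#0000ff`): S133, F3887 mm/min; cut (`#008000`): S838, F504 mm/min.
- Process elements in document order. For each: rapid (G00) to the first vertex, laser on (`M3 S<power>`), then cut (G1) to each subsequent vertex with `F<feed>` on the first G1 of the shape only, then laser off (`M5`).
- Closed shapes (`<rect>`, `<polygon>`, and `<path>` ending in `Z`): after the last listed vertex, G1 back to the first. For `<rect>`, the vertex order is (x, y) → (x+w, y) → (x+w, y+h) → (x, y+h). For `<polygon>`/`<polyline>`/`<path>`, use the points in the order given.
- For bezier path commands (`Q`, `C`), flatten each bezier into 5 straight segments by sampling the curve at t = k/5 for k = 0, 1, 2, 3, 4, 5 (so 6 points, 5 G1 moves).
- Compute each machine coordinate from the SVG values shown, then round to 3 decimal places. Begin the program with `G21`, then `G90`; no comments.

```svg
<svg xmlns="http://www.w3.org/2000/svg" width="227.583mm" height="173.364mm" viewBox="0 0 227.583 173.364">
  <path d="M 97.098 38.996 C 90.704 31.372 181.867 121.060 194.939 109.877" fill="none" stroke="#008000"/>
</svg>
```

G21
G90
G00 X97.098 Y134.368
M3 S838
G1 X103.563 Y128.850 F504
G1 X125.011 Y109.491
G1 X153.010 Y85.802
G1 X179.130 Y67.296
G1 X194.939 Y63.487
M5

viewBox `0 0 227.583 173.364` with mm width/height → 1 unit = 1 mm. Flip: y_m = 173.364 − y_svg.

**Shape 1** — `<path>` cubic bezier, stroke `#008000` → cut (S838, F504). Control points (SVG): P0=(97.098,38.996), P1=(90.704,31.372), P2=(181.867,121.060), P3=(194.939,109.877); sampled at t=k/5. Machine vertices: (97.098,134.368) → (103.563,128.850) → (125.011,109.491) → (153.010,85.802) → (179.130,67.296) → (194.939,63.487). Open path.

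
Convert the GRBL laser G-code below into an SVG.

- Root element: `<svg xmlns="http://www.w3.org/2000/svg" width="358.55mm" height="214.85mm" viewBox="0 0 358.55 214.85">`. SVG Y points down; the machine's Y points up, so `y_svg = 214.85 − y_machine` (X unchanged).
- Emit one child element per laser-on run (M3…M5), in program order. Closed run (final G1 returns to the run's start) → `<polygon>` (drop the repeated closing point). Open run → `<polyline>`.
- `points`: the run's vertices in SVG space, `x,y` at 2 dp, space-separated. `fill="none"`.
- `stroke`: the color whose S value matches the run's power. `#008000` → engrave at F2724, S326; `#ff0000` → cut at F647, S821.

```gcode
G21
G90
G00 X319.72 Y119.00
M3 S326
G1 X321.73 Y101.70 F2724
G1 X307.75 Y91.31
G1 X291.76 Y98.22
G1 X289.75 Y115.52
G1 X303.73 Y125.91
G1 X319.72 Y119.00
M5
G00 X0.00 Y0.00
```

Machine Y-up, SVG Y-down with viewBox height 214.85, so y_svg = 214.85 − y_machine; X carries over. Every run uses S326, so all elements get stroke `#008000` (engrave).

Run 1: The run returns to its start, so emit a `<polygon>` with points (Y-flipped): 319.72,95.85 321.73,113.15 307.75,123.54 291.76,116.63 289.75,99.33 303.73,88.94.

<svg xmlns="http://www.w3.org/2000/svg" width="358.55mm" height="214.85mm" viewBox="0 0 358.55 214.85">
  <polygon points="319.72,95.85 321.73,113.15 307.75,123.54 291.76,116.63 289.75,99.33 303.73,88.94" fill="none" stroke="#008000"/>
</svg>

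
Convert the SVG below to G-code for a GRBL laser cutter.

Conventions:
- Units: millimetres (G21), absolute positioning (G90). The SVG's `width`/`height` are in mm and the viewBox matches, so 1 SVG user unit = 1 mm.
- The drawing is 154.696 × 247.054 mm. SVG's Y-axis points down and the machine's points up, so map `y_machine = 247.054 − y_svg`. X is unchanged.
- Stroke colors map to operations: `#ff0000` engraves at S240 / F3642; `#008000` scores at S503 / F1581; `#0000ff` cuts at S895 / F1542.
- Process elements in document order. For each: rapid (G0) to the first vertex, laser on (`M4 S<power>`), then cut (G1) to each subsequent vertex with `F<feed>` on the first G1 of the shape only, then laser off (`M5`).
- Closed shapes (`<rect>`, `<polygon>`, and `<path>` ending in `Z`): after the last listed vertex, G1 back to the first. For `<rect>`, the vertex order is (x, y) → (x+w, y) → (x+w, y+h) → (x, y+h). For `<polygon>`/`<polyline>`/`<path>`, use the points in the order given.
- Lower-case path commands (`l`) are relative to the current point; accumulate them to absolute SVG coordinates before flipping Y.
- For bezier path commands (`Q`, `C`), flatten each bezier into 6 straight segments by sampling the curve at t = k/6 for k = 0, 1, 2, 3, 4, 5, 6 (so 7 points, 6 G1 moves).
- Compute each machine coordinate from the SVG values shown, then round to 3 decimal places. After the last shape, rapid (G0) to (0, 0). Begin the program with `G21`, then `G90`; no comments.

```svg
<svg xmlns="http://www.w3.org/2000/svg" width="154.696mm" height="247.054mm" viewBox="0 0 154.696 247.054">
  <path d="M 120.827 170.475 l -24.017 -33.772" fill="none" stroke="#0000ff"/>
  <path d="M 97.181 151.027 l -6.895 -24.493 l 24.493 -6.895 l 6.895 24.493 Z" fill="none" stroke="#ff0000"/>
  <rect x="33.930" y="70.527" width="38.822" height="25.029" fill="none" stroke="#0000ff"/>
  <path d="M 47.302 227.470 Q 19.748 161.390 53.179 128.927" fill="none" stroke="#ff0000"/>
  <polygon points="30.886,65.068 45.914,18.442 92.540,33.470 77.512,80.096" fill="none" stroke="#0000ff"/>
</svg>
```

viewBox `0 0 154.696 247.054` with mm width/height → 1 unit = 1 mm. Flip: y_m = 247.054 − y_svg.

**Shape 1** — `<path>` line segment, stroke `#0000ff` → cut (S895, F1542). Machine vertices: (120.827,76.579) → (96.810,110.351). Open path.

**Shape 2** — `<path>` regular polygon, stroke `#ff0000` → engrave (S240, F3642). Machine vertices: (97.181,96.027) → (90.286,120.520) → (114.779,127.415) → (121.674,102.922) → (97.181,96.027). Closed: final G1 returns to the first vertex.

**Shape 3** — `<rect>` rectangle, stroke `#0000ff` → cut (S895, F1542). Machine vertices: (33.930,176.527) → (72.752,176.527) → (72.752,151.498) → (33.930,151.498) → (33.930,176.527). Closed: final G1 returns to the first vertex.

**Shape 4** — `<path>` quadratic bezier, stroke `#ff0000` → engrave (S240, F3642). Control points (SVG): P0=(47.302,227.470), P1=(19.748,161.390), P2=(53.179,128.927); sampled at t=k/6. Machine vertices: (47.302,19.584) → (39.811,40.677) → (35.709,59.902) → (34.994,77.260) → (37.668,92.750) → (43.729,106.372) → (53.179,118.127). Open path.

**Shape 5** — `<polygon>` regular polygon, stroke `#0000ff` → cut (S895, F1542). Machine vertices: (30.886,181.986) → (45.914,228.612) → (92.540,213.584) → (77.512,166.958) → (30.886,181.986). Closed: final G1 returns to the first vertex.

G21
G90
G0 X120.827 Y76.579
M4 S895
G1 X96.810 Y110.351 F1542
M5
G0 X97.181 Y96.027
M4 S240
G1 X90.286 Y120.520 F3642
G1 X114.779 Y127.415
G1 X121.674 Y102.922
G1 X97.181 Y96.027
M5
G0 X33.930 Y176.527
M4 S895
G1 X72.752 Y176.527 F1542
G1 X72.752 Y151.498
G1 X33.930 Y151.498
G1 X33.930 Y176.527
M5
G0 X47.302 Y19.584
M4 S240
G1 X39.811 Y40.677 F3642
G1 X35.709 Y59.902
G1 X34.994 Y77.260
G1 X37.668 Y92.750
G1 X43.729 Y106.372
G1 X53.179 Y118.127
M5
G0 X30.886 Y181.986
M4 S895
G1 X45.914 Y228.612 F1542
G1 X92.540 Y213.584
G1 X77.512 Y166.958
G1 X30.886 Y181.986
M5
G0 X0.000 Y0.000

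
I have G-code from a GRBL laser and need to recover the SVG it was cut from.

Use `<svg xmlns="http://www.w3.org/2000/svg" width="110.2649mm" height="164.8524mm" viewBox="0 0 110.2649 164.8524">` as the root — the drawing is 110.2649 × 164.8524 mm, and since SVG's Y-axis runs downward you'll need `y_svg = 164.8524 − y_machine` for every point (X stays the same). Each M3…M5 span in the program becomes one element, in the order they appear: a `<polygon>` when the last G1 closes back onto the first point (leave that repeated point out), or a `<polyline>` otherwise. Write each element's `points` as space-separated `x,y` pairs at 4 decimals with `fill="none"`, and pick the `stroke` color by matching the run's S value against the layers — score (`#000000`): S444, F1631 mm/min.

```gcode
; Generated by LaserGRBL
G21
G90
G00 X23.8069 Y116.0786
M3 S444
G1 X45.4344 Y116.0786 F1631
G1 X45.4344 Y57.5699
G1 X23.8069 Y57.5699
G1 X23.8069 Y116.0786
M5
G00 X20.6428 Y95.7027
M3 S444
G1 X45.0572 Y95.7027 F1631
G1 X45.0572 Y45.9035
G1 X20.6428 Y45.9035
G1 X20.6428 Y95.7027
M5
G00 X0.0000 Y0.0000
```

<svg xmlns="http://www.w3.org/2000/svg" width="110.2649mm" height="164.8524mm" viewBox="0 0 110.2649 164.8524">
  <polygon points="23.8069,48.7738 45.4344,48.7738 45.4344,107.2825 23.8069,107.2825" fill="none" stroke="#000000"/>
  <polygon points="20.6428,69.1497 45.0572,69.1497 45.0572,118.9489 20.6428,118.9489" fill="none" stroke="#000000"/>
</svg>

Each laser-on run becomes one SVG element. Flip Y back into SVG space with y_svg = 164.8524 − y_machine. Every run uses S444, so all elements get stroke `#000000` (score).

Run 1: The run returns to its start, so emit a `<polygon>` with points (Y-flipped): 23.8069,48.7738 45.4344,48.7738 45.4344,107.2825 23.8069,107.2825.

Run 2: The run returns to its start, so emit a `<polygon>` with points (Y-flipped): 20.6428,69.1497 45.0572,69.1497 45.0572,118.9489 20.6428,118.9489.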